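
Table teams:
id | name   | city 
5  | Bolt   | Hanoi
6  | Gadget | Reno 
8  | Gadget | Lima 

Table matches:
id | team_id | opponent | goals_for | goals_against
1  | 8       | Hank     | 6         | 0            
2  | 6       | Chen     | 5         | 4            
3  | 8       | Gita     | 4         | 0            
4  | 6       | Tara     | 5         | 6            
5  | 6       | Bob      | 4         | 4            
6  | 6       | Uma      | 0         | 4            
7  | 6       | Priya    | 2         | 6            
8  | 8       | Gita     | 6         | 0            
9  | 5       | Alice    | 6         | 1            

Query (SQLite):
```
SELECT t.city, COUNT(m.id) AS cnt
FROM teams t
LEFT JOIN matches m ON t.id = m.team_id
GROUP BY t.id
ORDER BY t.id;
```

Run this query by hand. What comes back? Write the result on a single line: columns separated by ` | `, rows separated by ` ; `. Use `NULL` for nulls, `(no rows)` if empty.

Hanoi | 1 ; Reno | 5 ; Lima | 3

LEFT JOIN keeps every teams row; unmatched ones get NULL for matches columns.
Group by teams.id and compute COUNT(m.id). COUNT(col) of an all-NULL group is 0.
  5: ids {9} → COUNT(m.id)=1
  6: ids {2, 4, 5, 6, 7} → COUNT(m.id)=5
  8: ids {1, 3, 8} → COUNT(m.id)=3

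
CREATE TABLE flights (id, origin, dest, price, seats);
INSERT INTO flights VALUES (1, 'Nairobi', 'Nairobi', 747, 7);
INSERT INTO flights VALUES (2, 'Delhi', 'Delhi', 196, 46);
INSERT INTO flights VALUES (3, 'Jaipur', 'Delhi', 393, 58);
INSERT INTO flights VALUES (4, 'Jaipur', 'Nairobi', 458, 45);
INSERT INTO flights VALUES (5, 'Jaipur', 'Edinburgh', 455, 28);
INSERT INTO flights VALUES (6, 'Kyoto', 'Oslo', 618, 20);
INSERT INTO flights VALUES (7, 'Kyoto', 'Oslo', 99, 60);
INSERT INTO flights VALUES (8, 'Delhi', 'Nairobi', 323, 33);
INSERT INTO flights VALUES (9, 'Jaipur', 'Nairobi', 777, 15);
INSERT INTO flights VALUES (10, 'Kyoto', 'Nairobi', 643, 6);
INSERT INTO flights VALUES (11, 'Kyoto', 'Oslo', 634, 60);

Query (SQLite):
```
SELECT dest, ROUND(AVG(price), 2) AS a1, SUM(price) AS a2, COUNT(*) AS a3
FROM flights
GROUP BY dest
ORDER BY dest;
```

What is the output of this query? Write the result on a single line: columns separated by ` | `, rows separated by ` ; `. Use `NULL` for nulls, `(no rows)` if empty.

Delhi | 294.5 | 589 | 2 ; Edinburgh | 455 | 455 | 1 ; Nairobi | 589.6 | 2948 | 5 ; Oslo | 450.33 | 1351 | 3

Group flights by dest.
Per group compute: ROUND(AVG(price), 2), SUM(price), COUNT(*).
  Delhi: ids {2, 3} → ROUND(AVG(price), 2)=294.5, SUM(price)=589, COUNT(*)=2
  Edinburgh: ids {5} → ROUND(AVG(price), 2)=455, SUM(price)=455, COUNT(*)=1
  Nairobi: ids {1, 4, 8, 9, 10} → ROUND(AVG(price), 2)=589.6, SUM(price)=2948, COUNT(*)=5
  Oslo: ids {6, 7, 11} → ROUND(AVG(price), 2)=450.33, SUM(price)=1351, COUNT(*)=3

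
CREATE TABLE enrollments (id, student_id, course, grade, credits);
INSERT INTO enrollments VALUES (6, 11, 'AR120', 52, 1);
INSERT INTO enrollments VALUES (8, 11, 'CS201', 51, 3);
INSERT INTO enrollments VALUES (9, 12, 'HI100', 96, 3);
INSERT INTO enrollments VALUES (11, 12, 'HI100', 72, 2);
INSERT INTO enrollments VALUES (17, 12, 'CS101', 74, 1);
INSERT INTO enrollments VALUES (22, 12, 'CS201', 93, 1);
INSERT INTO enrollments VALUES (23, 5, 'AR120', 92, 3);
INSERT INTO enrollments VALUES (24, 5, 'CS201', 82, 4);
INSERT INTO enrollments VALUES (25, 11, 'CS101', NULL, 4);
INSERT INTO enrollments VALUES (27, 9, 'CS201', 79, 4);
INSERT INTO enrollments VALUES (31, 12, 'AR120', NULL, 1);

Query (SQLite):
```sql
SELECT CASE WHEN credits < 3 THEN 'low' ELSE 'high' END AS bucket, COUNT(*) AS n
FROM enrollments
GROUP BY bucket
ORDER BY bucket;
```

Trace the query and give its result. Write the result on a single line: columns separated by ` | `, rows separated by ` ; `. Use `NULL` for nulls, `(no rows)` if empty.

Bucket rows by credits < 3 → 'low' else 'high'; count each bucket.

high | 6 ; low | 5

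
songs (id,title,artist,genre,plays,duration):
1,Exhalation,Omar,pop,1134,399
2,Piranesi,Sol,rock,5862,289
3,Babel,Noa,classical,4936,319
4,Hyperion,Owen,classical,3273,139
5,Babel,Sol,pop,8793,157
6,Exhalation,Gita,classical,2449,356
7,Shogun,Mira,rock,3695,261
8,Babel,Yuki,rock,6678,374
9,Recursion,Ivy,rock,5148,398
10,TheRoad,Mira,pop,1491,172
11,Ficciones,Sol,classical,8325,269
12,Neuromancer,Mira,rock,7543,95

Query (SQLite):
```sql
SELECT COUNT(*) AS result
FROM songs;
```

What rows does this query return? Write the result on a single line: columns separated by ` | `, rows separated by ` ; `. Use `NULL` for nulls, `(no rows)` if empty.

12

All plays values: [1134, 5862, 4936, 3273, 8793, 2449, 3695, 6678, 5148, 1491, 8325, 7543].
COUNT(*) counts rows → 12.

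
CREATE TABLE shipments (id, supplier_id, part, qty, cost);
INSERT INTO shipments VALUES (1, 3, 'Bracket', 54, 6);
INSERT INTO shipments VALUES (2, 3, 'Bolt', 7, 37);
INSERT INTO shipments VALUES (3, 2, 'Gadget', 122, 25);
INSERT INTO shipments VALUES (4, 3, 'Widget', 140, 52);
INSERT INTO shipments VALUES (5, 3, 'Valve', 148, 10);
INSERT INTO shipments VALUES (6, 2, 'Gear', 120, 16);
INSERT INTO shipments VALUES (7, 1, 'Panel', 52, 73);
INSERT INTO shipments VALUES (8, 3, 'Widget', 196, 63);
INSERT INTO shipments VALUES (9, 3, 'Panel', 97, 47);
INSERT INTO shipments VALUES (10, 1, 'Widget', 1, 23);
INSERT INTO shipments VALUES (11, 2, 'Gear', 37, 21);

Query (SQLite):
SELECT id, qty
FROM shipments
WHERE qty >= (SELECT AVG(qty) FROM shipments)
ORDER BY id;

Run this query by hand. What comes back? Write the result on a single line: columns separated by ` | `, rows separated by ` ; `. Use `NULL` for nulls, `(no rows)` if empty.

3 | 122 ; 4 | 140 ; 5 | 148 ; 6 | 120 ; 8 | 196 ; 9 | 97

Scalar subquery: AVG(qty) over all shipments rows = 88.545455 (≈; comparison uses full precision).
Keep rows where qty >= that value.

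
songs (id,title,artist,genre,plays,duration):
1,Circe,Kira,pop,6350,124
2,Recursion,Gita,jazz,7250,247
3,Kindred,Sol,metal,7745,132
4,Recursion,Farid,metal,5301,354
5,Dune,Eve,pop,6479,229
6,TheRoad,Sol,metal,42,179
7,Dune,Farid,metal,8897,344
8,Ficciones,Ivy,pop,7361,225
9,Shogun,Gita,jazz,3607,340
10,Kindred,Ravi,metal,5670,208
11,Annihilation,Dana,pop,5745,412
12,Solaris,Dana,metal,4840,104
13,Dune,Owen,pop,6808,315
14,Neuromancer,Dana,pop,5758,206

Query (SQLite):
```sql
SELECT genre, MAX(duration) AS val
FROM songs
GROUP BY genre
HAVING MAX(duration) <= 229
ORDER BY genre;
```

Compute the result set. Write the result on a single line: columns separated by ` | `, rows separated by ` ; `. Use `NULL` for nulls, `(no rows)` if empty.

Partition songs by genre; compute MAX(duration) within each group.
HAVING: keep groups where MAX(duration) <= 229.
  jazz: ids {2, 9} → MAX(duration)=340
  metal: ids {3, 4, 6, 7, 10, 12} → MAX(duration)=354
  pop: ids {1, 5, 8, 11, 13, 14} → MAX(duration)=412

(no rows)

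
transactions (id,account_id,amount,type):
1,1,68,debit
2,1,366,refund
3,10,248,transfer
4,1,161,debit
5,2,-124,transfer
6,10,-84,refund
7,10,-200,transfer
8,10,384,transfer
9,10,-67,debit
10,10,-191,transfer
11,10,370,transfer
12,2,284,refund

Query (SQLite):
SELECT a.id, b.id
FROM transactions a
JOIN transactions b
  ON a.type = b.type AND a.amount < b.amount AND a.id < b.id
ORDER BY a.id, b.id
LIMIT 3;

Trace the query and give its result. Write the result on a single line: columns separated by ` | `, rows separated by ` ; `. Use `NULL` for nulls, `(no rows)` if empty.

1 | 4 ; 3 | 8 ; 3 | 11

Pairs (a,b) with same type, a.amount < b.amount, a.id < b.id.
type groups: debit:{1,4,9} refund:{2,6,12} transfer:{3,5,7,8,10,11}
Ordered by (a.id, b.id); first 3.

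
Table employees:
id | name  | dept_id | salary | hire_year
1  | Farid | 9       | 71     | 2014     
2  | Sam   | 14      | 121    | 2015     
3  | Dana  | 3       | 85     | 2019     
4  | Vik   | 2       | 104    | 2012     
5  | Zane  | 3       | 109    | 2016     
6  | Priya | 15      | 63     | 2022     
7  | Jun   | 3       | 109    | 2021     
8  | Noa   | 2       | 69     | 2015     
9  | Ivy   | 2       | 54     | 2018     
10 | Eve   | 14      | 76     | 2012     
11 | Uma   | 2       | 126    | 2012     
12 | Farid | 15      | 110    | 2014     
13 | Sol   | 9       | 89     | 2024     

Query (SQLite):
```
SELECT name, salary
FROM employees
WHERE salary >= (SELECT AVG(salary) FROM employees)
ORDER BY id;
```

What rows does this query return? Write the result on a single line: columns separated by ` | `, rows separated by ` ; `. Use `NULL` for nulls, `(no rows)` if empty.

Scalar subquery: AVG(salary) over all employees rows = 91.230769 (≈; comparison uses full precision).
Keep rows where salary >= that value.

Sam | 121 ; Vik | 104 ; Zane | 109 ; Jun | 109 ; Uma | 126 ; Farid | 110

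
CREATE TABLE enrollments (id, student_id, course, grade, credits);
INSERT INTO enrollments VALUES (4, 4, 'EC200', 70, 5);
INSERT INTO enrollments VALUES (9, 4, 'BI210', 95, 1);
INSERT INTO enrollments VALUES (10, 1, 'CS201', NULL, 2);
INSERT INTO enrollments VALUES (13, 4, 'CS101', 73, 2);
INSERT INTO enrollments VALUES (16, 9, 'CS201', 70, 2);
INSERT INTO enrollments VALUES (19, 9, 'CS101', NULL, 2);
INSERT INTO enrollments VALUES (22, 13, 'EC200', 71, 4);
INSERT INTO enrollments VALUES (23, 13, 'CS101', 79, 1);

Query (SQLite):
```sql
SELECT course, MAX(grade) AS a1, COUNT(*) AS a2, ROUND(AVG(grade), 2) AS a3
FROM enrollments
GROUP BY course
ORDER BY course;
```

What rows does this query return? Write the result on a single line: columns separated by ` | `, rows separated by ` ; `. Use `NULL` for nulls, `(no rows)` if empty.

Group enrollments by course.
Per group compute: MAX(grade), COUNT(*), ROUND(AVG(grade), 2).
  BI210: ids {9} → MAX(grade)=95, COUNT(*)=1, ROUND(AVG(grade), 2)=95
  CS101: ids {13, 19, 23} → MAX(grade)=79, COUNT(*)=3, ROUND(AVG(grade), 2)=76
  CS201: ids {10, 16} → MAX(grade)=70, COUNT(*)=2, ROUND(AVG(grade), 2)=70
  EC200: ids {4, 22} → MAX(grade)=71, COUNT(*)=2, ROUND(AVG(grade), 2)=70.5

BI210 | 95 | 1 | 95 ; CS101 | 79 | 3 | 76 ; CS201 | 70 | 2 | 70 ; EC200 | 71 | 2 | 70.5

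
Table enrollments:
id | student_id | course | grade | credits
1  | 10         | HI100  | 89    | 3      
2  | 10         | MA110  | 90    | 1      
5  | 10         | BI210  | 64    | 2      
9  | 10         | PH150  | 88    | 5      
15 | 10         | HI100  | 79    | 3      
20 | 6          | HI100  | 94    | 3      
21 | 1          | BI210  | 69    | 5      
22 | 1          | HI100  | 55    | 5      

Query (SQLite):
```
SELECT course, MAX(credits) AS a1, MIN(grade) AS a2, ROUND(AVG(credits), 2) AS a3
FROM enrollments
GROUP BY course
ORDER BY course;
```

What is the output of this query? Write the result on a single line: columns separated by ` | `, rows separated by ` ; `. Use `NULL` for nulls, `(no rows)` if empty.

BI210 | 5 | 64 | 3.5 ; HI100 | 5 | 55 | 3.5 ; MA110 | 1 | 90 | 1 ; PH150 | 5 | 88 | 5

Group enrollments by course.
Per group compute: MAX(credits), MIN(grade), ROUND(AVG(credits), 2).
  BI210: ids {5, 21} → MAX(credits)=5, MIN(grade)=64, ROUND(AVG(credits), 2)=3.5
  HI100: ids {1, 15, 20, 22} → MAX(credits)=5, MIN(grade)=55, ROUND(AVG(credits), 2)=3.5
  MA110: ids {2} → MAX(credits)=1, MIN(grade)=90, ROUND(AVG(credits), 2)=1
  PH150: ids {9} → MAX(credits)=5, MIN(grade)=88, ROUND(AVG(credits), 2)=5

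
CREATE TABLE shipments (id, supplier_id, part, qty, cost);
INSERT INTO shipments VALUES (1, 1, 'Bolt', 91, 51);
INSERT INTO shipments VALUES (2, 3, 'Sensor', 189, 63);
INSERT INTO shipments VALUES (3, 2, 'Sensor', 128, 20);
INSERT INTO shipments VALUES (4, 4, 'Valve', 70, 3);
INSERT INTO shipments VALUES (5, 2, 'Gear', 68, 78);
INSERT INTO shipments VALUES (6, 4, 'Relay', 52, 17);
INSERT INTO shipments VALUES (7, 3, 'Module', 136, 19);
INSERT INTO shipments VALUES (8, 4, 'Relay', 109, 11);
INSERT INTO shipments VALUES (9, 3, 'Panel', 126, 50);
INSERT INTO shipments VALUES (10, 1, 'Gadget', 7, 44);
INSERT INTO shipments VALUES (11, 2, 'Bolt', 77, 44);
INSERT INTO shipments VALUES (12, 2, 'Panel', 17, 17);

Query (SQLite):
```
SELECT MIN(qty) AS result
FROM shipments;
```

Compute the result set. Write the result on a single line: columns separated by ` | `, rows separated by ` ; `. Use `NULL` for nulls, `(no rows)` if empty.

7

All qty values: [91, 189, 128, 70, 68, 52, 136, 109, 126, 7, 77, 17].
MIN of non-NULL values = 7.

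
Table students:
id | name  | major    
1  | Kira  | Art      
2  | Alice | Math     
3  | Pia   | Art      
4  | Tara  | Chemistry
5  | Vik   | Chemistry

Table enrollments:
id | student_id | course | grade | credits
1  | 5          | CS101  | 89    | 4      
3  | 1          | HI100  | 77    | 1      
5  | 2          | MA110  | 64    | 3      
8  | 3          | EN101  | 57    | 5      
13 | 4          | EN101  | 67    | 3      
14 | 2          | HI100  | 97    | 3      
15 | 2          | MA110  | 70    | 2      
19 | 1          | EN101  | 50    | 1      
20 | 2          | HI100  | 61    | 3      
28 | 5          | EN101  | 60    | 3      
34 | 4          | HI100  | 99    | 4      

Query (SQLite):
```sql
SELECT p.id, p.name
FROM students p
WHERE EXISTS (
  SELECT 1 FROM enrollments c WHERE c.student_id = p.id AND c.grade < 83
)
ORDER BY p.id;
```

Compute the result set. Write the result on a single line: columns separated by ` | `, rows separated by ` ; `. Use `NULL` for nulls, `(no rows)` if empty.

For each students row, check whether any enrollments with matching student_id has grade < 83.
Keep rows where that is true.

1 | Kira ; 2 | Alice ; 3 | Pia ; 4 | Tara ; 5 | Vik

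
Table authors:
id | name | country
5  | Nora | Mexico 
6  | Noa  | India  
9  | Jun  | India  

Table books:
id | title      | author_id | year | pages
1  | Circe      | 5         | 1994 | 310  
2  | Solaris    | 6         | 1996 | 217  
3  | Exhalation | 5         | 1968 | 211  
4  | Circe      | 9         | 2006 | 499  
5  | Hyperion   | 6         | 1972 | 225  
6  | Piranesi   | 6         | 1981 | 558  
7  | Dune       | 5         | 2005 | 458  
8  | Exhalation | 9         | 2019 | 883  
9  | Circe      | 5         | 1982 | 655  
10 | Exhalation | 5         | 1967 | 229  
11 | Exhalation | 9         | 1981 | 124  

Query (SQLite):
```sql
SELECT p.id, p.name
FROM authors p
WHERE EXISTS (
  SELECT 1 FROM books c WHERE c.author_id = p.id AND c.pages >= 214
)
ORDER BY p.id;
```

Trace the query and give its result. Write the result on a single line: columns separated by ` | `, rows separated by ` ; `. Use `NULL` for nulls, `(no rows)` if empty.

5 | Nora ; 6 | Noa ; 9 | Jun

For each authors row, check whether any books with matching author_id has pages >= 214.
Keep rows where that is true.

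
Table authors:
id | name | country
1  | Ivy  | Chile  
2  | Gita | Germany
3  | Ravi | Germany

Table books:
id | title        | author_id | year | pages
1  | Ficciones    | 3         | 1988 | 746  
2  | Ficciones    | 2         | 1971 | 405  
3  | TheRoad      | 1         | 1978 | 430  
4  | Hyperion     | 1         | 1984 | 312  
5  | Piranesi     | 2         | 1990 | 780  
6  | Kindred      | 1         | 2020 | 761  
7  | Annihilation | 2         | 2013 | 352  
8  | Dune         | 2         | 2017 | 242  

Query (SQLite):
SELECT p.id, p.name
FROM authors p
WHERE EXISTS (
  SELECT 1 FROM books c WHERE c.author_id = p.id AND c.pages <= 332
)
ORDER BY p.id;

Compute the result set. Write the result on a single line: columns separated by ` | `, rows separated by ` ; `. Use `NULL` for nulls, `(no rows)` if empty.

For each authors row, check whether any books with matching author_id has pages <= 332.
Keep rows where that is true.

1 | Ivy ; 2 | Gita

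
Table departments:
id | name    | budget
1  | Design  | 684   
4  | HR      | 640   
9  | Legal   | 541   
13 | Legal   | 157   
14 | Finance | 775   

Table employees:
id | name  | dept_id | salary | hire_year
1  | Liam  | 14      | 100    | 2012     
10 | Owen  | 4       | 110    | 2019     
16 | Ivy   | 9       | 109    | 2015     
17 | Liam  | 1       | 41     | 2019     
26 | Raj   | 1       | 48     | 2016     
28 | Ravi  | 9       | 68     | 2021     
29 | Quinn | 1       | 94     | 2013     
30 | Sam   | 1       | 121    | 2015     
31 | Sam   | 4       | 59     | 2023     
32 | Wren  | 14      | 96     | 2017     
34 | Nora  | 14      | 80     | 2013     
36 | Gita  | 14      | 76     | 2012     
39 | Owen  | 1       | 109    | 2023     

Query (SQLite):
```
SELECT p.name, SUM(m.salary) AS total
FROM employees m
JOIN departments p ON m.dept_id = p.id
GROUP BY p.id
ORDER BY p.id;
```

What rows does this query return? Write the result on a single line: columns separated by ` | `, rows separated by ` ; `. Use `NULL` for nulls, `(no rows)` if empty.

Design | 413 ; HR | 169 ; Legal | 177 ; Finance | 352

Join each employees row to its departments via dept_id.
Group joined rows by departments.id; compute SUM(m.salary) per group.
  1: ids {17, 26, 29, 30, 39} → SUM(m.salary)=413
  4: ids {10, 31} → SUM(m.salary)=169
  9: ids {16, 28} → SUM(m.salary)=177
  14: ids {1, 32, 34, 36} → SUM(m.salary)=352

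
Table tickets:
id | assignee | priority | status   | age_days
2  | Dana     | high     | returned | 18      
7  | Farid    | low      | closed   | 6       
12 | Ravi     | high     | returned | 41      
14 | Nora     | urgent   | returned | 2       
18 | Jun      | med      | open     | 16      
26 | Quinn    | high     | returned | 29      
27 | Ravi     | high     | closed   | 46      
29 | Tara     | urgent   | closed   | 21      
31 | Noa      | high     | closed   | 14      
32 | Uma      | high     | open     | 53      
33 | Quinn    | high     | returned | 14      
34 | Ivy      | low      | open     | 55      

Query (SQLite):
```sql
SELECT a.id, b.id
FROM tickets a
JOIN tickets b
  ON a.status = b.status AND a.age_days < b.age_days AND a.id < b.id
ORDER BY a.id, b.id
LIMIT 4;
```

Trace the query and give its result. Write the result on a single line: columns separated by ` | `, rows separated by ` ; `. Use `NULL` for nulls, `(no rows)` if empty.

2 | 12 ; 2 | 26 ; 7 | 27 ; 7 | 29

Pairs (a,b) with same status, a.age_days < b.age_days, a.id < b.id.
status groups: closed:{7,27,29,31} open:{18,32,34} returned:{2,12,14,26,33}
Ordered by (a.id, b.id); first 4.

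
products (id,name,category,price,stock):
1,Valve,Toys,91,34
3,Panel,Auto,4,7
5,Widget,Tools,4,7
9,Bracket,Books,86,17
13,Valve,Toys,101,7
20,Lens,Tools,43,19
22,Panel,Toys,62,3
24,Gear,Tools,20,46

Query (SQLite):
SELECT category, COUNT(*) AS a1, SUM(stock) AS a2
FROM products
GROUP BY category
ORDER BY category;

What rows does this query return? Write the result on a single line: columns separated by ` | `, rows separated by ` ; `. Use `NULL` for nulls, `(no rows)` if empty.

Group products by category.
Per group compute: COUNT(*), SUM(stock).
  Auto: ids {3} → COUNT(*)=1, SUM(stock)=7
  Books: ids {9} → COUNT(*)=1, SUM(stock)=17
  Tools: ids {5, 20, 24} → COUNT(*)=3, SUM(stock)=72
  Toys: ids {1, 13, 22} → COUNT(*)=3, SUM(stock)=44

Auto | 1 | 7 ; Books | 1 | 17 ; Tools | 3 | 72 ; Toys | 3 | 44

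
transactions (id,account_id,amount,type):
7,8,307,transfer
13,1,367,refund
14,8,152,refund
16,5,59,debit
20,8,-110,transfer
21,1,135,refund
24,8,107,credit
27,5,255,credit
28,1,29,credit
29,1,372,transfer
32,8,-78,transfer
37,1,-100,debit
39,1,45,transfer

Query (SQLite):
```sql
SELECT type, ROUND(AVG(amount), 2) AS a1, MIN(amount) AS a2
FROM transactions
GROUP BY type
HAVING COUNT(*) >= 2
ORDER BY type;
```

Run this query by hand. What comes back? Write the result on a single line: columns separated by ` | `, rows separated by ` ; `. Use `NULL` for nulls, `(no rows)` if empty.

credit | 130.33 | 29 ; debit | -20.5 | -100 ; refund | 218 | 135 ; transfer | 107.2 | -110

Group transactions by type.
Per group compute: ROUND(AVG(amount), 2), MIN(amount).
HAVING: drop groups with fewer than 2 rows.
  credit: ids {24, 27, 28} → ROUND(AVG(amount), 2)=130.33, MIN(amount)=29
  debit: ids {16, 37} → ROUND(AVG(amount), 2)=-20.5, MIN(amount)=-100
  refund: ids {13, 14, 21} → ROUND(AVG(amount), 2)=218, MIN(amount)=135
  transfer: ids {7, 20, 29, 32, 39} → ROUND(AVG(amount), 2)=107.2, MIN(amount)=-110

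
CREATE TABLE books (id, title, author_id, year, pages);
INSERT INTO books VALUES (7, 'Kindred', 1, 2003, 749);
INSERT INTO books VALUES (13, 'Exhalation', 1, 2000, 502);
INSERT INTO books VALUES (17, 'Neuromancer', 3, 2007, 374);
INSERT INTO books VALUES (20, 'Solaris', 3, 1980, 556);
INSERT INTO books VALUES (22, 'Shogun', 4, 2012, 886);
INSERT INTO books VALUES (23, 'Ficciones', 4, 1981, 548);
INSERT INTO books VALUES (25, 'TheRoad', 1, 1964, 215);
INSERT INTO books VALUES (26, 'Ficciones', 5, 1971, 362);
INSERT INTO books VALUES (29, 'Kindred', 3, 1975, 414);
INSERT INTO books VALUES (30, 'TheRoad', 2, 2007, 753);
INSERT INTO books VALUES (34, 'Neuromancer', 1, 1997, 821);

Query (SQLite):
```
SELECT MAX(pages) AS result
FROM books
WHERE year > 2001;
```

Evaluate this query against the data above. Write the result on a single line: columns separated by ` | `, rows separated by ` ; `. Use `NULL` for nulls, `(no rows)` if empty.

886

Rows where year > 2001 → pages values: [749, 374, 886, 753].
MAX of non-NULL values = 886.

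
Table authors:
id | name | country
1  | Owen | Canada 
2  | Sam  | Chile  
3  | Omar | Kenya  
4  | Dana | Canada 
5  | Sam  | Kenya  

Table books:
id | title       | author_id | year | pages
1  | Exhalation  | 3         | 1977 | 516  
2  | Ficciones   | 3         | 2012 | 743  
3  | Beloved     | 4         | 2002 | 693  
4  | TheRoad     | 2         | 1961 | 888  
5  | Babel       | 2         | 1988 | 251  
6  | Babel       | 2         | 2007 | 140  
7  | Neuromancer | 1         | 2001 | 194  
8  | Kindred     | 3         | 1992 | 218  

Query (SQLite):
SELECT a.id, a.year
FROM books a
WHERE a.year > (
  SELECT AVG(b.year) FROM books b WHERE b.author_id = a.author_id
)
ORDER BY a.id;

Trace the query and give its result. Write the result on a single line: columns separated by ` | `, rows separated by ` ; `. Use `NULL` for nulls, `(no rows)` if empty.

2 | 2012 ; 5 | 1988 ; 6 | 2007

For each books row a, compute AVG(year) over rows sharing a.author_id.
Keep row a if a.year > that per-group AVG.
  author_id=1: AVG(year) = 2001.0
  author_id=2: AVG(year) = 1985.333333
  author_id=3: AVG(year) = 1993.666667
  author_id=4: AVG(year) = 2002.0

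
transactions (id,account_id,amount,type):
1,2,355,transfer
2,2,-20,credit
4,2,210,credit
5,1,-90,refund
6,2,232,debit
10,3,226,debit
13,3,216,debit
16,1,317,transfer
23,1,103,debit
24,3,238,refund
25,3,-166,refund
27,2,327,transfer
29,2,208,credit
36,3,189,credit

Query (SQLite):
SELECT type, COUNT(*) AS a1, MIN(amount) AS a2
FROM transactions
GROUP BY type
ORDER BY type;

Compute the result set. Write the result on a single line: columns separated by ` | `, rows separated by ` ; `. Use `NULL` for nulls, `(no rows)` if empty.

Group transactions by type.
Per group compute: COUNT(*), MIN(amount).
  credit: ids {2, 4, 29, 36} → COUNT(*)=4, MIN(amount)=-20
  debit: ids {6, 10, 13, 23} → COUNT(*)=4, MIN(amount)=103
  refund: ids {5, 24, 25} → COUNT(*)=3, MIN(amount)=-166
  transfer: ids {1, 16, 27} → COUNT(*)=3, MIN(amount)=317

credit | 4 | -20 ; debit | 4 | 103 ; refund | 3 | -166 ; transfer | 3 | 317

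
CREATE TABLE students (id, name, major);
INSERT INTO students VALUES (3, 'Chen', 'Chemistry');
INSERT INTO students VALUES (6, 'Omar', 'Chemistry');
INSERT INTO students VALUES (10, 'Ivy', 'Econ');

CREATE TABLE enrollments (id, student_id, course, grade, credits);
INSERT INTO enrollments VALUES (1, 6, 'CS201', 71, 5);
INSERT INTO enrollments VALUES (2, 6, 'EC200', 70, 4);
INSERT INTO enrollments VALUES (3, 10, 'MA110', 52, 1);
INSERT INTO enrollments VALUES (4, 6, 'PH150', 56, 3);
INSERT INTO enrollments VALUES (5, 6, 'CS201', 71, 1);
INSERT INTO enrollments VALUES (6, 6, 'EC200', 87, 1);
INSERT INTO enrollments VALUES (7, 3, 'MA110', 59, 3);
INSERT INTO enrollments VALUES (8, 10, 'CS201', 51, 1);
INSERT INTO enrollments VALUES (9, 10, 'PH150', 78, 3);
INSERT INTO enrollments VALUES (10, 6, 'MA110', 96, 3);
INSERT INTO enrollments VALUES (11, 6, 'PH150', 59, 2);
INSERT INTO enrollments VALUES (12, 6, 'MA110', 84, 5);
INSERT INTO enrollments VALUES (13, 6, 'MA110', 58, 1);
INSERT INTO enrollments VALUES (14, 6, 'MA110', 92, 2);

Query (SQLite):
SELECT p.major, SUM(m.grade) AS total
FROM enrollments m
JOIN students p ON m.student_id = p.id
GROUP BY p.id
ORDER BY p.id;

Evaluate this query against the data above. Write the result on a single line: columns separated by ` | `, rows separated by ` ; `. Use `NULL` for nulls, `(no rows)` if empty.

Chemistry | 59 ; Chemistry | 744 ; Econ | 181

Join each enrollments row to its students via student_id.
Group joined rows by students.id; compute SUM(m.grade) per group.
  3: ids {7} → SUM(m.grade)=59
  6: ids {1, 2, 4, 5, 6, 10, 11, 12, 13, 14} → SUM(m.grade)=744
  10: ids {3, 8, 9} → SUM(m.grade)=181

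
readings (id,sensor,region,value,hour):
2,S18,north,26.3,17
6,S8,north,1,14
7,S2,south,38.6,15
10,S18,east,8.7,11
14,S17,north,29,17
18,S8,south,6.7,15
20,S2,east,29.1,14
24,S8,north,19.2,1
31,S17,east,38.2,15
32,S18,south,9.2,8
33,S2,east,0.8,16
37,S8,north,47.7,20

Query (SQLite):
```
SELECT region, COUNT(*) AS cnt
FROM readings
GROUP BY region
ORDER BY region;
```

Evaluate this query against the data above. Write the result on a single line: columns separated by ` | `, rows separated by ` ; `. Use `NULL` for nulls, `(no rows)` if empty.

east | 4 ; north | 5 ; south | 3

Partition readings by region; compute COUNT(*) within each group.
  east: ids {10, 20, 31, 33} → COUNT(*)=4
  north: ids {2, 6, 14, 24, 37} → COUNT(*)=5
  south: ids {7, 18, 32} → COUNT(*)=3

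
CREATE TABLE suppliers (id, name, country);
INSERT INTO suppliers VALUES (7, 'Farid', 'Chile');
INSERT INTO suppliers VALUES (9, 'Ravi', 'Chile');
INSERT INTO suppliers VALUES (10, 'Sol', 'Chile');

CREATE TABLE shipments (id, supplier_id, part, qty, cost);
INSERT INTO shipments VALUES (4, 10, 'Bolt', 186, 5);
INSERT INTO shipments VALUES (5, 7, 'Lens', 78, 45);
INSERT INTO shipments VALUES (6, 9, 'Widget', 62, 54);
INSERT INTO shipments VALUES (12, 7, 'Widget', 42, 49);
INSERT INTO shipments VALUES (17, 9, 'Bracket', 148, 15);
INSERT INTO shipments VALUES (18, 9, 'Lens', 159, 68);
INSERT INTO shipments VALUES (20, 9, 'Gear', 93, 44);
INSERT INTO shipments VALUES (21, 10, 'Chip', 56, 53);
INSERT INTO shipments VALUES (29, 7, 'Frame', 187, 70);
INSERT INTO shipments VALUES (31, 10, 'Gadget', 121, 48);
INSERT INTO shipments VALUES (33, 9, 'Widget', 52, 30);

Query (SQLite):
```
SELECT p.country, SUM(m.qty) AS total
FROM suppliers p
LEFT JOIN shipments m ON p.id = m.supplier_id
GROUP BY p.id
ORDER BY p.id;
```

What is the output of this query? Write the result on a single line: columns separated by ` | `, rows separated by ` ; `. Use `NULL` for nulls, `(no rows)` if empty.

LEFT JOIN keeps every suppliers row; unmatched ones get NULL for shipments columns.
Group by suppliers.id and compute SUM(m.qty). SUM over an all-NULL group is NULL.
  7: ids {5, 12, 29} → SUM(m.qty)=307
  9: ids {6, 17, 18, 20, 33} → SUM(m.qty)=514
  10: ids {4, 21, 31} → SUM(m.qty)=363

Chile | 307 ; Chile | 514 ; Chile | 363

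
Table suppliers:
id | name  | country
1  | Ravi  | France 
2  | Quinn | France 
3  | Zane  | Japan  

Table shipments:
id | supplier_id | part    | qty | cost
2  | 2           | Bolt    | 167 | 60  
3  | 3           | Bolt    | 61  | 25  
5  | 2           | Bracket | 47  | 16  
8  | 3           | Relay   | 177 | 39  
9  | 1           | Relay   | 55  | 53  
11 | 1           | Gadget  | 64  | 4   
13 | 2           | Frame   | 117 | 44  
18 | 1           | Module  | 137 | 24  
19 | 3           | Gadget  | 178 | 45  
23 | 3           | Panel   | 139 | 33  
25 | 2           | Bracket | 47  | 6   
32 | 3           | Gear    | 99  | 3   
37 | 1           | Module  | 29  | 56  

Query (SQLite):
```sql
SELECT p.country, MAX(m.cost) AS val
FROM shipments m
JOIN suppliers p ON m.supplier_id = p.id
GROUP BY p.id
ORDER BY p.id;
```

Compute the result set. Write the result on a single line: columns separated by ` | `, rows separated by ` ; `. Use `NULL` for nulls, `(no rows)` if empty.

France | 56 ; France | 60 ; Japan | 45

Join each shipments row to its suppliers via supplier_id.
Group joined rows by suppliers.id; compute MAX(m.cost) per group.
  1: ids {9, 11, 18, 37} → MAX(m.cost)=56
  2: ids {2, 5, 13, 25} → MAX(m.cost)=60
  3: ids {3, 8, 19, 23, 32} → MAX(m.cost)=45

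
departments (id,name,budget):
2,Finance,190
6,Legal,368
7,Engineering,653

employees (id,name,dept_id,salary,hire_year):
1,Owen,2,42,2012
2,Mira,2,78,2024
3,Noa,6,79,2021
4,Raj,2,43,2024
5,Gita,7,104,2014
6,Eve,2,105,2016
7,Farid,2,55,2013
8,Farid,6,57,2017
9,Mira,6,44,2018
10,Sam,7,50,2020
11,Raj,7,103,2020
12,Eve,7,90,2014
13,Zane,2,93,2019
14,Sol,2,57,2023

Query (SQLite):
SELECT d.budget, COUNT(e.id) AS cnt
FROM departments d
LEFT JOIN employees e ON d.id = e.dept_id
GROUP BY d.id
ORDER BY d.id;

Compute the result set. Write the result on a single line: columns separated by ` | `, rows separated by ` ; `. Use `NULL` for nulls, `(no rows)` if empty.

LEFT JOIN keeps every departments row; unmatched ones get NULL for employees columns.
Group by departments.id and compute COUNT(e.id). COUNT(col) of an all-NULL group is 0.
  2: ids {1, 2, 4, 6, 7, 13, 14} → COUNT(e.id)=7
  6: ids {3, 8, 9} → COUNT(e.id)=3
  7: ids {5, 10, 11, 12} → COUNT(e.id)=4

190 | 7 ; 368 | 3 ; 653 | 4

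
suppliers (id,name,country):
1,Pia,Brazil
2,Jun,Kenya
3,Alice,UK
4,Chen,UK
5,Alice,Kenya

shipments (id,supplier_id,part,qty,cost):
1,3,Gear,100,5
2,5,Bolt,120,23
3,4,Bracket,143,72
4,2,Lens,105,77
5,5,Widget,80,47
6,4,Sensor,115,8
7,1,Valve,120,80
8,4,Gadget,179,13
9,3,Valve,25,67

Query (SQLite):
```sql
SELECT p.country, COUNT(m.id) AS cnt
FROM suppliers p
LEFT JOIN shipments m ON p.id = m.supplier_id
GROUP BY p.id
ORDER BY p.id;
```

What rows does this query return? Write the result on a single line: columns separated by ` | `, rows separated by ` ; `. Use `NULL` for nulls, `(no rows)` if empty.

LEFT JOIN keeps every suppliers row; unmatched ones get NULL for shipments columns.
Group by suppliers.id and compute COUNT(m.id). COUNT(col) of an all-NULL group is 0.
  1: ids {7} → COUNT(m.id)=1
  2: ids {4} → COUNT(m.id)=1
  3: ids {1, 9} → COUNT(m.id)=2
  4: ids {3, 6, 8} → COUNT(m.id)=3
  5: ids {2, 5} → COUNT(m.id)=2

Brazil | 1 ; Kenya | 1 ; UK | 2 ; UK | 3 ; Kenya | 2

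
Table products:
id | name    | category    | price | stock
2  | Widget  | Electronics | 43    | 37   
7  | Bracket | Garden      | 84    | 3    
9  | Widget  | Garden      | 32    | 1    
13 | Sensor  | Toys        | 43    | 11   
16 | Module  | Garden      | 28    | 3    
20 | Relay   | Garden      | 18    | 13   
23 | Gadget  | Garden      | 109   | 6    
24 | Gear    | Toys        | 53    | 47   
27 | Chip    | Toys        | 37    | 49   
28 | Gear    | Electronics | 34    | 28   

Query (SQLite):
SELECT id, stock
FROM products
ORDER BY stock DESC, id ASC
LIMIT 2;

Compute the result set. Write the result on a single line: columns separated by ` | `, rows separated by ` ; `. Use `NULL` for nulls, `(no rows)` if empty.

27 | 49 ; 24 | 47

Sort by stock desc, tiebreak id asc: (49, id=27), (47, id=24), (37, id=2), (28, id=28), (13, id=20) …. Take first 2.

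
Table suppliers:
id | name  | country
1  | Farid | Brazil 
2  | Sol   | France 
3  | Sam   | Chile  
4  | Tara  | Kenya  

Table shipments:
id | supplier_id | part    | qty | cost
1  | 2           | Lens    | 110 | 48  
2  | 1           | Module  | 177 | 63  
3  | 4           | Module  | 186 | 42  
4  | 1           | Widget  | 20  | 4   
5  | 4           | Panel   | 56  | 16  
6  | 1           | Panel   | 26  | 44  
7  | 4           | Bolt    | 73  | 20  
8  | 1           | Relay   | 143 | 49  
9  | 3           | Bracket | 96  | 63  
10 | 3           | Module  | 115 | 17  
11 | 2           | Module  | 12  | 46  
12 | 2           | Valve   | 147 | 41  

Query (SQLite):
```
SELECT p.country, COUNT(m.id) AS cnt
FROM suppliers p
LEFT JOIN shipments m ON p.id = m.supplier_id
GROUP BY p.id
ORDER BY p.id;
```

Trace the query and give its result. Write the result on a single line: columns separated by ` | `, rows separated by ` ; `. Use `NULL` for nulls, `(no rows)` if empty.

LEFT JOIN keeps every suppliers row; unmatched ones get NULL for shipments columns.
Group by suppliers.id and compute COUNT(m.id). COUNT(col) of an all-NULL group is 0.
  1: ids {2, 4, 6, 8} → COUNT(m.id)=4
  2: ids {1, 11, 12} → COUNT(m.id)=3
  3: ids {9, 10} → COUNT(m.id)=2
  4: ids {3, 5, 7} → COUNT(m.id)=3

Brazil | 4 ; France | 3 ; Chile | 2 ; Kenya | 3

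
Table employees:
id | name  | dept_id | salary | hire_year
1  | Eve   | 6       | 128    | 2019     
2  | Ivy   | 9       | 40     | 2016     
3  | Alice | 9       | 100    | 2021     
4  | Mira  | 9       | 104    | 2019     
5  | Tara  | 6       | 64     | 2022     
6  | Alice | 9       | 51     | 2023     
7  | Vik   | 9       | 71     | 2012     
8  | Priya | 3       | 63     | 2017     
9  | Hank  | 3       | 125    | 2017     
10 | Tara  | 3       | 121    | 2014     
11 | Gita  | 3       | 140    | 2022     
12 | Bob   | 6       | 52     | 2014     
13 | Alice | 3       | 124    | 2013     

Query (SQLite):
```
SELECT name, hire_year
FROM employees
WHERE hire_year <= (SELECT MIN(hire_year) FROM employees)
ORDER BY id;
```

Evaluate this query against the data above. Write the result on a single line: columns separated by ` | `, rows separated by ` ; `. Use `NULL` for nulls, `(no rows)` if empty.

Scalar subquery: MIN(hire_year) over all employees rows = 2012.
Keep rows where hire_year <= that value.

Vik | 2012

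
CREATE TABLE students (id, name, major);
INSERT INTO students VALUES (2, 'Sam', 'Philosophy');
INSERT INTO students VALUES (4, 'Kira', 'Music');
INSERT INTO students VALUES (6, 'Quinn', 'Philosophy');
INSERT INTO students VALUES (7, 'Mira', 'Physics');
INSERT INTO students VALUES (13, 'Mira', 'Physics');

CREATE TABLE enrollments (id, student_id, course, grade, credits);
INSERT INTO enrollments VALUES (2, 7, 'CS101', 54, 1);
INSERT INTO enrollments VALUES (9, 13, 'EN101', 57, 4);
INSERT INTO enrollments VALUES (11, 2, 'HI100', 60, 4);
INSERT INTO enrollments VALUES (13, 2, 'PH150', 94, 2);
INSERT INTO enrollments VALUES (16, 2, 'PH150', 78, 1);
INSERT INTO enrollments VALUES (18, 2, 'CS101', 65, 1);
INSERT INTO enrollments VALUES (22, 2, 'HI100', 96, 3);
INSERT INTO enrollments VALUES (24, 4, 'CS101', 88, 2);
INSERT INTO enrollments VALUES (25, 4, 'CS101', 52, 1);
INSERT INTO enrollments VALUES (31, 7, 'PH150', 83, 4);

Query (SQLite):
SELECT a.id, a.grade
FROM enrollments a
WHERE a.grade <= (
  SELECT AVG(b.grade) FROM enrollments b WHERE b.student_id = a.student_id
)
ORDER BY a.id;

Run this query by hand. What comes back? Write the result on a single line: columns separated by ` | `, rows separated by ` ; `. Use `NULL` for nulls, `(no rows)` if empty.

For each enrollments row a, compute AVG(grade) over rows sharing a.student_id.
Keep row a if a.grade <= that per-group AVG.
  student_id=2: AVG(grade) = 78.6
  student_id=4: AVG(grade) = 70.0
  student_id=7: AVG(grade) = 68.5
  student_id=13: AVG(grade) = 57.0

2 | 54 ; 9 | 57 ; 11 | 60 ; 16 | 78 ; 18 | 65 ; 25 | 52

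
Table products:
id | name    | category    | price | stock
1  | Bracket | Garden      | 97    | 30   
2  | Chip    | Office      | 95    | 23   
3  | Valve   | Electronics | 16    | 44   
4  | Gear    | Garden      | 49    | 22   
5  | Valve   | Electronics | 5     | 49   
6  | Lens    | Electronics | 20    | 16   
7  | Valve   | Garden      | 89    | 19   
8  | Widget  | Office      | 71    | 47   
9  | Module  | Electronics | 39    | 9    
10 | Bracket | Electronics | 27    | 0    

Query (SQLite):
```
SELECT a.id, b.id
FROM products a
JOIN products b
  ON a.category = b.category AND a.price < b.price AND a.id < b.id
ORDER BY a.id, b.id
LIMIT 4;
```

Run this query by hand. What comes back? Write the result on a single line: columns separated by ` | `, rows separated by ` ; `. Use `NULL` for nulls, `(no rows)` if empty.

3 | 6 ; 3 | 9 ; 3 | 10 ; 4 | 7

Pairs (a,b) with same category, a.price < b.price, a.id < b.id.
category groups: Electronics:{3,5,6,9,10} Garden:{1,4,7} Office:{2,8}
Ordered by (a.id, b.id); first 4.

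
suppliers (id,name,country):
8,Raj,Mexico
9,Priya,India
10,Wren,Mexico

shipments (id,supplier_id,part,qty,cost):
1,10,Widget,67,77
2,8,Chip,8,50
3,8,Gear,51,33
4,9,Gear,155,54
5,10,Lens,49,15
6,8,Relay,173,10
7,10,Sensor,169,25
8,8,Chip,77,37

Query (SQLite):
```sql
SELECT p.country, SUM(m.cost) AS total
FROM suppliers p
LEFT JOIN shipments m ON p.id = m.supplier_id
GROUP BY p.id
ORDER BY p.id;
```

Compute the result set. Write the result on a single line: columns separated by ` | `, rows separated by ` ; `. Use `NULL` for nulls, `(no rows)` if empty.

LEFT JOIN keeps every suppliers row; unmatched ones get NULL for shipments columns.
Group by suppliers.id and compute SUM(m.cost). SUM over an all-NULL group is NULL.
  8: ids {2, 3, 6, 8} → SUM(m.cost)=130
  9: ids {4} → SUM(m.cost)=54
  10: ids {1, 5, 7} → SUM(m.cost)=117

Mexico | 130 ; India | 54 ; Mexico | 117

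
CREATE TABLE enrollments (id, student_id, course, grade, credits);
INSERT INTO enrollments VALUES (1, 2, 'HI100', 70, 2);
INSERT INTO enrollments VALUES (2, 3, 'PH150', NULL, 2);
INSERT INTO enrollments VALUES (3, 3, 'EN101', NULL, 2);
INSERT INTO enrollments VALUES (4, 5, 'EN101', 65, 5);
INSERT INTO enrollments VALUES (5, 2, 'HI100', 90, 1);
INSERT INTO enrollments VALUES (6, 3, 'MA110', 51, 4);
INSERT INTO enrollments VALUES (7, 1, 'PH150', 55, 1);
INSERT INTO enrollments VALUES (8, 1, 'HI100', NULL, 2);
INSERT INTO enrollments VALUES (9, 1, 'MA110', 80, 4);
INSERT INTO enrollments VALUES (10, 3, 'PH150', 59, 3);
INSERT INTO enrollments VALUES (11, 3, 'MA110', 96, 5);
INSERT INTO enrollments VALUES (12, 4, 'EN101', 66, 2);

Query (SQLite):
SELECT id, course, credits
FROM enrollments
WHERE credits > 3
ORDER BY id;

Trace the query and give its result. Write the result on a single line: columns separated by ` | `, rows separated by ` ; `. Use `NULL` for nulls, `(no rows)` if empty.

4 | EN101 | 5 ; 6 | MA110 | 4 ; 9 | MA110 | 4 ; 11 | MA110 | 5

credits > 3: ids {4, 6, 9, 11}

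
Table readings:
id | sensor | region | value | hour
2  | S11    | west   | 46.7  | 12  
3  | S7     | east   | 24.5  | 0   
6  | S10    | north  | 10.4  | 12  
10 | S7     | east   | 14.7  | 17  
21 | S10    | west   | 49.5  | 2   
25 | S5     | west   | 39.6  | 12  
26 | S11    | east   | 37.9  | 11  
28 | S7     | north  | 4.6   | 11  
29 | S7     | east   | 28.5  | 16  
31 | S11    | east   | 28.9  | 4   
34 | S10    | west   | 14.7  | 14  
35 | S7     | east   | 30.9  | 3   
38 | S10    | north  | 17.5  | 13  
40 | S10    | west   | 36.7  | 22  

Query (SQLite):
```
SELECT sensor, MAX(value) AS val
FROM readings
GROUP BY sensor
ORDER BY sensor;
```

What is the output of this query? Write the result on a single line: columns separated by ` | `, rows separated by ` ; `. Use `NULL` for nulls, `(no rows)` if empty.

S10 | 49.5 ; S11 | 46.7 ; S5 | 39.6 ; S7 | 30.9

Partition readings by sensor; compute MAX(value) within each group.
  S10: ids {6, 21, 34, 38, 40} → MAX(value)=49.5
  S11: ids {2, 26, 31} → MAX(value)=46.7
  S5: ids {25} → MAX(value)=39.6
  S7: ids {3, 10, 28, 29, 35} → MAX(value)=30.9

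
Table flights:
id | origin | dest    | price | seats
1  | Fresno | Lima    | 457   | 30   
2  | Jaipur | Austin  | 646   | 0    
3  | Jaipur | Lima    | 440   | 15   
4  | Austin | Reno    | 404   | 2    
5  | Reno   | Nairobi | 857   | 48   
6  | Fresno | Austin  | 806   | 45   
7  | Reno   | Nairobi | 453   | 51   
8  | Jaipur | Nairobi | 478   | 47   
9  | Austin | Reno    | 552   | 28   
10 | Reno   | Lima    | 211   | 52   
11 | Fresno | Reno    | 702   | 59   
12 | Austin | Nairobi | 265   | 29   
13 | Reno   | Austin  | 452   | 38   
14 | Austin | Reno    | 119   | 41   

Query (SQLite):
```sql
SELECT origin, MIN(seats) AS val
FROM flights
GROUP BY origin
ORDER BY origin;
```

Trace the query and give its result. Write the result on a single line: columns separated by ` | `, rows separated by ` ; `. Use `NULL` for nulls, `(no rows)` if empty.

Partition flights by origin; compute MIN(seats) within each group.
  Austin: ids {4, 9, 12, 14} → MIN(seats)=2
  Fresno: ids {1, 6, 11} → MIN(seats)=30
  Jaipur: ids {2, 3, 8} → MIN(seats)=0
  Reno: ids {5, 7, 10, 13} → MIN(seats)=38

Austin | 2 ; Fresno | 30 ; Jaipur | 0 ; Reno | 38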